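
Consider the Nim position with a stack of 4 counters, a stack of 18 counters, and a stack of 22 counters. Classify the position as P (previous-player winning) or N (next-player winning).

P-position

Compute the nim-sum pairwise:
4 ⊕ 18 = 22
22 ⊕ 22 = 0
The nim-sum is 0, so this is a P-position: the player to move is in a losing position under optimal play.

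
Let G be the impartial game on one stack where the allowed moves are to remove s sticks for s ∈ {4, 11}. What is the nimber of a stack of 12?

Build the Grundy sequence with g(k) = mex{g(k−s) : s ∈ {4, 11}, s ≤ k}:
g(0) = mex{} = 0
g(1) = mex{} = 0
g(2) = mex{} = 0
g(3) = mex{} = 0
g(4) = mex{0} = 1
g(5) = mex{0} = 1
g(6) = mex{0} = 1
g(7) = mex{0} = 1
g(8) = mex{1} = 0
g(9) = mex{1} = 0
g(10) = mex{1} = 0
g(11) = mex{0,1} = 2
g(12) = mex{0} = 1
So g(12) = 1.

1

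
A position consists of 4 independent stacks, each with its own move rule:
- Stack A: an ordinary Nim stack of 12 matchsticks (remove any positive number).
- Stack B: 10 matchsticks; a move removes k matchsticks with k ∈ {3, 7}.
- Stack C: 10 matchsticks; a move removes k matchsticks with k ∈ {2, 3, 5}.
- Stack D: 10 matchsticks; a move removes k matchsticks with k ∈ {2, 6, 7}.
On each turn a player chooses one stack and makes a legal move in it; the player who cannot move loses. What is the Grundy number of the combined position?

Stack A is a plain Nim stack of size 12, so its Grundy value is 12.
Build the Grundy sequence for stack B with g(k) = mex{g(k−s) : s ∈ {3, 7}, s ≤ k}:
g(0) = mex{} = 0
g(1) = mex{} = 0
g(2) = mex{} = 0
g(3) = mex{0} = 1
g(4) = mex{0} = 1
g(5) = mex{0} = 1
g(6) = mex{1} = 0
g(7) = mex{0,1} = 2
g(8) = mex{0,1} = 2
g(9) = mex{0} = 1
g(10) = mex{1,2} = 0
So g(10) = 0.
For stack C, compute g(0), g(1), … with moves {2, 3, 5}:
g(0) = mex{} = 0
g(1) = mex{} = 0
g(2) = mex{0} = 1
g(3) = mex{0} = 1
g(4) = mex{0,1} = 2
g(5) = mex{0,1} = 2
g(6) = mex{0,1,2} = 3
g(7) = mex{1,2} = 0
g(8) = mex{1,2,3} = 0
g(9) = mex{0,2,3} = 1
g(10) = mex{0,2} = 1
So g(10) = 1.
Build the Grundy sequence for stack D with g(k) = mex{g(k−s) : s ∈ {2, 6, 7}, s ≤ k}:
g(0) = mex{} = 0
g(1) = mex{} = 0
g(2) = mex{0} = 1
g(3) = mex{0} = 1
g(4) = mex{1} = 0
g(5) = mex{1} = 0
g(6) = mex{0} = 1
g(7) = mex{0} = 1
g(8) = mex{0,1} = 2
g(9) = mex{1} = 0
g(10) = mex{0,1,2} = 3
So g(10) = 3.
By the Sprague-Grundy theorem, the Grundy value of a sum of independent games is the XOR of the component values.
Combined value = 12 XOR 0 XOR 1 XOR 3 = 14.

14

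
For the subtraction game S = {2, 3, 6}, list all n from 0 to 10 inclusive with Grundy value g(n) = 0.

Grundy values for subtraction set {2, 3, 6}:
g(0) = mex{} = 0
g(1) = mex{} = 0
g(2) = mex{0} = 1
g(3) = mex{0} = 1
g(4) = mex{0,1} = 2
g(5) = mex{1} = 0
g(6) = mex{0,1,2} = 3
g(7) = mex{0,2} = 1
g(8) = mex{0,1,3} = 2
g(9) = mex{1,3} = 0
g(10) = mex{1,2} = 0
The P-positions (g = 0) in 0..10 are 0, 1, 5, 9, 10.

0, 1, 5, 9, 10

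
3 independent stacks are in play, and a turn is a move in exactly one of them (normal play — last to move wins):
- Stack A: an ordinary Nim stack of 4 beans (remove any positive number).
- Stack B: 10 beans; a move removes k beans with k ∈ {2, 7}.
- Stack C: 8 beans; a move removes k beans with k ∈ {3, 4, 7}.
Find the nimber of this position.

Stack A is a plain Nim stack of size 4, so its Grundy value is 4.
For stack B, compute g(0), g(1), … with moves {2, 7}:
g(0) = mex{} = 0
g(1) = mex{} = 0
g(2) = mex{0} = 1
g(3) = mex{0} = 1
g(4) = mex{1} = 0
g(5) = mex{1} = 0
g(6) = mex{0} = 1
g(7) = mex{0} = 1
g(8) = mex{0,1} = 2
g(9) = mex{1} = 0
g(10) = mex{1,2} = 0
So g(10) = 0.
For stack C, compute g(0), g(1), … with moves {3, 4, 7}:
k:     0  1  2  3  4  5  6  7  8
g(k):  0  0  0  1  1  1  2  2  2
So g(8) = 2.
The value of a disjunctive sum is the nim-sum of the parts.
Combined value = 4 ⊕ 0 ⊕ 2 = 6.

6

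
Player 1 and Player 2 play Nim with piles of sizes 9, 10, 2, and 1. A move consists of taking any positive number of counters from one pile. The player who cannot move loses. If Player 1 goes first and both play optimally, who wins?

Player 2 wins

Write each in binary and XOR column by column:
  1001  (9)
  1010  (10)
  0010  (2)
  0001  (1)
  ----
  0000  (0)
The nim-sum is 0, so this is a P-position: the player to move is in a losing position under optimal play; Player 1 is about to move from it and so loses — Player 2 wins.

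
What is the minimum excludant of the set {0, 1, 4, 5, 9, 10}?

2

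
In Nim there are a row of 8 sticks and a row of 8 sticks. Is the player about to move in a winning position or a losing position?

Losing position

Compute the nim-sum pairwise:
8 ⊕ 8 = 0
The nim-sum is 0, so this is a P-position: the player to move is in a losing position under optimal play.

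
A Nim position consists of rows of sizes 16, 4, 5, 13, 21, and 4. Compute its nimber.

Compute the nim-sum pairwise:
16 ^ 4 = 20
20 ^ 5 = 17
17 ^ 13 = 28
28 ^ 21 = 9
9 ^ 4 = 13

13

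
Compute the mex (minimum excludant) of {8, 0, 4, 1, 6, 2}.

3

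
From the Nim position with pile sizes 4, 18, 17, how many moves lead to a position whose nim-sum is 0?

1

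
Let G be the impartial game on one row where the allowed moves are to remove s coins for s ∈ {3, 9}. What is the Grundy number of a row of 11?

Grundy values for subtraction set {3, 9}:
g(0) = mex{} = 0
g(1) = mex{} = 0
g(2) = mex{} = 0
g(3) = mex{0} = 1
g(4) = mex{0} = 1
g(5) = mex{0} = 1
g(6) = mex{1} = 0
g(7) = mex{1} = 0
g(8) = mex{1} = 0
g(9) = mex{0} = 1
g(10) = mex{0} = 1
g(11) = mex{0} = 1
So g(11) = 1.

1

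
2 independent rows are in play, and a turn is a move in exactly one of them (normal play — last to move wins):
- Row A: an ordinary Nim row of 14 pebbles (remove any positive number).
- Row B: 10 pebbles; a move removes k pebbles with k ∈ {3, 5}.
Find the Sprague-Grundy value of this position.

14

Row A is a plain Nim row of size 14, so its Grundy value is 14.
Build the Grundy sequence for row B with g(k) = mex{g(k−s) : s ∈ {3, 5}, s ≤ k}:
g(0) = mex{} = 0
g(1) = mex{} = 0
g(2) = mex{} = 0
g(3) = mex{0} = 1
g(4) = mex{0} = 1
g(5) = mex{0} = 1
g(6) = mex{0,1} = 2
g(7) = mex{0,1} = 2
g(8) = mex{1} = 0
g(9) = mex{1,2} = 0
g(10) = mex{1,2} = 0
So g(10) = 0.
The value of a disjunctive sum is the nim-sum of the parts.
Combined value = 14 ⊕ 0 = 14.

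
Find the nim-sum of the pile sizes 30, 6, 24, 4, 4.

Nim-sum: 30 XOR 6 XOR 24 XOR 4 XOR 4 = 0.

0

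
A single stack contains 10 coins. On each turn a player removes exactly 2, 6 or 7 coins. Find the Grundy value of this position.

3

Compute g(0), g(1), … for moves {2, 6, 7}:
g(0) = mex{} = 0
g(1) = mex{} = 0
g(2) = mex{0} = 1
g(3) = mex{0} = 1
g(4) = mex{1} = 0
g(5) = mex{1} = 0
g(6) = mex{0} = 1
g(7) = mex{0} = 1
g(8) = mex{0,1} = 2
g(9) = mex{1} = 0
g(10) = mex{0,1,2} = 3
So g(10) = 3.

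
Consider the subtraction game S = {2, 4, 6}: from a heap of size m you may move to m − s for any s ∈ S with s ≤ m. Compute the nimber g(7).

Build the Grundy sequence with g(k) = mex{g(k−s) : s ∈ {2, 4, 6}, s ≤ k}:
k:     0  1  2  3  4  5  6  7
g(k):  0  0  1  1  2  2  3  3
So g(7) = 3.

3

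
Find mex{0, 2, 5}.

1

0 is in the set but 1 is not, so the mex is 1.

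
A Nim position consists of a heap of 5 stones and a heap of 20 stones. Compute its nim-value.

17

Write each in binary and XOR column by column:
  00101  (5)
  10100  (20)
  -----
  10001  (17)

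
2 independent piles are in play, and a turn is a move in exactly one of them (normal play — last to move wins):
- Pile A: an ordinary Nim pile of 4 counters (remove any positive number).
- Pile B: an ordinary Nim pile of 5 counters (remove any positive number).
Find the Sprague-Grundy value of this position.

1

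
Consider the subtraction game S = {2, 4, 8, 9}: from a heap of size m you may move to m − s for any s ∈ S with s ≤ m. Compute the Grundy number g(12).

0

Grundy values for subtraction set {2, 4, 8, 9}:
k:     0  1  2  3  4  5  6  7  8  9 10 11 12
g(k):  0  0  1  1  2  2  0  0  1  1  2  2  0
So g(12) = 0.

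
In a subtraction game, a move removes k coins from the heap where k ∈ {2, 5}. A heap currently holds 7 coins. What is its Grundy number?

0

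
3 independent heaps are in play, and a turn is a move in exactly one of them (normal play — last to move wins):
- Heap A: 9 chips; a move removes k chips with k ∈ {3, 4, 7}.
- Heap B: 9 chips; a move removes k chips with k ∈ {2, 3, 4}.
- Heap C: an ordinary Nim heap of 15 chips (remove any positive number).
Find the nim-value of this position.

13

Grundy values for heap A (subtraction set {3, 4, 7}):
g(0) = mex{} = 0
g(1) = mex{} = 0
g(2) = mex{} = 0
g(3) = mex{0} = 1
g(4) = mex{0} = 1
g(5) = mex{0} = 1
g(6) = mex{0,1} = 2
g(7) = mex{0,1} = 2
g(8) = mex{0,1} = 2
g(9) = mex{0,1,2} = 3
So g(9) = 3.
Build the Grundy sequence for heap B with g(k) = mex{g(k−s) : s ∈ {2, 3, 4}, s ≤ k}:
g(0) = mex{} = 0
g(1) = mex{} = 0
g(2) = mex{0} = 1
g(3) = mex{0} = 1
g(4) = mex{0,1} = 2
g(5) = mex{0,1} = 2
g(6) = mex{1,2} = 0
g(7) = mex{1,2} = 0
g(8) = mex{0,2} = 1
g(9) = mex{0,2} = 1
So g(9) = 1.
Heap C is a plain Nim heap of size 15, so its Grundy value is 15.
By the Sprague-Grundy theorem, the Grundy value of a sum of independent games is the XOR of the component values.
Combined value = 3 XOR 1 XOR 15 = 13.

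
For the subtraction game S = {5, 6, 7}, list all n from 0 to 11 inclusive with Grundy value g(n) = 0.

Grundy values for subtraction set {5, 6, 7}:
g(0) = mex{} = 0
g(1) = mex{} = 0
g(2) = mex{} = 0
g(3) = mex{} = 0
g(4) = mex{} = 0
g(5) = mex{0} = 1
g(6) = mex{0} = 1
g(7) = mex{0} = 1
g(8) = mex{0} = 1
g(9) = mex{0} = 1
g(10) = mex{0,1} = 2
g(11) = mex{0,1} = 2
The P-positions (g = 0) in 0..11 are 0, 1, 2, 3, 4.

0, 1, 2, 3, 4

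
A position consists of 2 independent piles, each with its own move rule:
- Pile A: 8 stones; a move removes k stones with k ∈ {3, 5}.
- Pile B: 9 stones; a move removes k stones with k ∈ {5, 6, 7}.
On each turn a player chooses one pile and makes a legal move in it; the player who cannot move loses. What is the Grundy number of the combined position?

For pile A, compute g(0), g(1), … with moves {3, 5}:
k:     0  1  2  3  4  5  6  7  8
g(k):  0  0  0  1  1  1  2  2  0
So g(8) = 0.
Grundy values for pile B (subtraction set {5, 6, 7}):
k:     0  1  2  3  4  5  6  7  8  9
g(k):  0  0  0  0  0  1  1  1  1  1
So g(9) = 1.
The value of a disjunctive sum is the nim-sum of the parts.
Combined value = 0 XOR 1 = 1.

1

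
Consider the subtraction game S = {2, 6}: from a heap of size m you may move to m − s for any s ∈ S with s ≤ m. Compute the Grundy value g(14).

Grundy values for subtraction set {2, 6}:
k:     0  1  2  3  4  5  6  7  8  9 10 11 12 13 14
g(k):  0  0  1  1  0  0  1  1  0  0  1  1  0  0  1
So g(14) = 1.

1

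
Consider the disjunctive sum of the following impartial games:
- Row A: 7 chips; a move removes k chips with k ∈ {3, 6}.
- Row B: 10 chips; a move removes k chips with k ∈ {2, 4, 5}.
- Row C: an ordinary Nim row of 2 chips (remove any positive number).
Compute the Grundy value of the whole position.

Build the Grundy sequence for row A with g(k) = mex{g(k−s) : s ∈ {3, 6}, s ≤ k}:
k:     0  1  2  3  4  5  6  7
g(k):  0  0  0  1  1  1  2  2
So g(7) = 2.
For row B, compute g(0), g(1), … with moves {2, 4, 5}:
k:     0  1  2  3  4  5  6  7  8  9 10
g(k):  0  0  1  1  2  2  3  0  0  1  1
So g(10) = 1.
Row C is a plain Nim row of size 2, so its Grundy value is 2.
The value of a disjunctive sum is the nim-sum of the parts.
Combined value = 2 ⊕ 1 ⊕ 2 = 1.

1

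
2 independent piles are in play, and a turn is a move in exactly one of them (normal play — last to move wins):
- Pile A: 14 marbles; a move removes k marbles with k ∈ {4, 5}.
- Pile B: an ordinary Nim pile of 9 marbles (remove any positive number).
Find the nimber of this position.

8

Grundy values for pile A (subtraction set {4, 5}):
g(0) = mex{} = 0
g(1) = mex{} = 0
g(2) = mex{} = 0
g(3) = mex{} = 0
g(4) = mex{0} = 1
g(5) = mex{0} = 1
g(6) = mex{0} = 1
g(7) = mex{0} = 1
g(8) = mex{0,1} = 2
g(9) = mex{1} = 0
g(10) = mex{1} = 0
g(11) = mex{1} = 0
g(12) = mex{1,2} = 0
g(13) = mex{0,2} = 1
g(14) = mex{0} = 1
So g(14) = 1.
Pile B is a plain Nim pile of size 9, so its Grundy value is 9.
By the Sprague-Grundy theorem, the Grundy value of a sum of independent games is the XOR of the component values.
Combined value = 1 ⊕ 9 = 8.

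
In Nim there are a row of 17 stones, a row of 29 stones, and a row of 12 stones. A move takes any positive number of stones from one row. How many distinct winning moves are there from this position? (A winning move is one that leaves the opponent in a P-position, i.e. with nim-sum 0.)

0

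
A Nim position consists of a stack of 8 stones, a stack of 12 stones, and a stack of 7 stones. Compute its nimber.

Compute the nim-sum pairwise:
8 ⊕ 12 = 4
4 ⊕ 7 = 3

3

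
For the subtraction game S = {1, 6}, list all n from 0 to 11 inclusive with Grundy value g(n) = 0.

Grundy values for subtraction set {1, 6}:
k:     0  1  2  3  4  5  6  7  8  9 10 11
g(k):  0  1  0  1  0  1  2  0  1  0  1  0
The P-positions (g = 0) in 0..11 are 0, 2, 4, 7, 9, 11.

0, 2, 4, 7, 9, 11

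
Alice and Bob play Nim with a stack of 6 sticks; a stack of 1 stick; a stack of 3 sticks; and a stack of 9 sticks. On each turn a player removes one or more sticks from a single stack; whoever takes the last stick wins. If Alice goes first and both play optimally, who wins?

Alice wins

Nim-sum: 6 ⊕ 1 ⊕ 3 ⊕ 9 = 13.
The nim-sum is 13 ≠ 0, so this is an N-position: the player to move can win; Alice has a winning move.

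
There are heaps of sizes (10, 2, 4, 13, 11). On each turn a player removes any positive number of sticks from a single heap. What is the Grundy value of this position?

In binary:
  1010  (10)
  0010  (2)
  0100  (4)
  1101  (13)
  1011  (11)
  ----
  1010  (10)

10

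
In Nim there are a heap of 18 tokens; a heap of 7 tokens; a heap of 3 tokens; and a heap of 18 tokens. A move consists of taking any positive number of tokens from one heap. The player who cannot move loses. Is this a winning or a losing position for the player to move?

Winning position

Compute the nim-sum pairwise:
18 ⊕ 7 = 21
21 ⊕ 3 = 22
22 ⊕ 18 = 4
The nim-sum is 4 ≠ 0, so this is an N-position: the player to move can win.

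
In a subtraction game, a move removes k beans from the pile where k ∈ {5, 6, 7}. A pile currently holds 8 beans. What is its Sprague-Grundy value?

1

Grundy values for subtraction set {5, 6, 7}:
g(0) = mex{} = 0
g(1) = mex{} = 0
g(2) = mex{} = 0
g(3) = mex{} = 0
g(4) = mex{} = 0
g(5) = mex{0} = 1
g(6) = mex{0} = 1
g(7) = mex{0} = 1
g(8) = mex{0} = 1
So g(8) = 1.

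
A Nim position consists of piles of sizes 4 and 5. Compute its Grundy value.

1

Write each in binary and XOR column by column:
  100  (4)
  101  (5)
  ---
  001  (1)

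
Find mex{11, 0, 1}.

2

The values 0, 1 are all present; 2 is the first non-negative integer missing from the set.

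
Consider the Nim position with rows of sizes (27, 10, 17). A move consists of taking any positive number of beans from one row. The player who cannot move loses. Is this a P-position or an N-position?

Compute the nim-sum pairwise:
27 ⊕ 10 = 17
17 ⊕ 17 = 0
The nim-sum is 0, so this is a P-position: the player to move is in a losing position under optimal play.

P-position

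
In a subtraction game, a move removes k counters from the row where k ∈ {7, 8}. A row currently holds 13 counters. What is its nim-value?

Build the Grundy sequence with g(k) = mex{g(k−s) : s ∈ {7, 8}, s ≤ k}:
g(0) = mex{} = 0
g(1) = mex{} = 0
g(2) = mex{} = 0
g(3) = mex{} = 0
g(4) = mex{} = 0
g(5) = mex{} = 0
g(6) = mex{} = 0
g(7) = mex{0} = 1
g(8) = mex{0} = 1
g(9) = mex{0} = 1
g(10) = mex{0} = 1
g(11) = mex{0} = 1
g(12) = mex{0} = 1
g(13) = mex{0} = 1
So g(13) = 1.

1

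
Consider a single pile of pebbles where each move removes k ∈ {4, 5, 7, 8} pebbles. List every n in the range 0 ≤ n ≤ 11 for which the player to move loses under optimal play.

0, 1, 2, 3

Compute g(0), g(1), … for moves {4, 5, 7, 8}:
g(0) = mex{} = 0
g(1) = mex{} = 0
g(2) = mex{} = 0
g(3) = mex{} = 0
g(4) = mex{0} = 1
g(5) = mex{0} = 1
g(6) = mex{0} = 1
g(7) = mex{0} = 1
g(8) = mex{0,1} = 2
g(9) = mex{0,1} = 2
g(10) = mex{0,1} = 2
g(11) = mex{0,1} = 2
The P-positions (g = 0) in 0..11 are 0, 1, 2, 3.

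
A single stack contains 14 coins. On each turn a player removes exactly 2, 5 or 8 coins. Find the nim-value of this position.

Compute g(0), g(1), … for moves {2, 5, 8}:
k:     0  1  2  3  4  5  6  7  8  9 10 11 12 13 14
g(k):  0  0  1  1  0  2  1  0  2  1  0  0  1  1  0
So g(14) = 0.

0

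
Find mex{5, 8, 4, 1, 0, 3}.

2

The values 0, 1 are all present; 2 is the first non-negative integer missing from the set.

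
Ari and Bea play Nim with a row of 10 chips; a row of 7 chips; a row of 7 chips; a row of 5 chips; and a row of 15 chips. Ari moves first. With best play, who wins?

Bea wins

Compute the nim-sum pairwise:
10 ⊕ 7 = 13
13 ⊕ 7 = 10
10 ⊕ 5 = 15
15 ⊕ 15 = 0
The nim-sum is 0, so this is a P-position: the player to move is in a losing position under optimal play; Ari is about to move from it and so loses — Bea wins.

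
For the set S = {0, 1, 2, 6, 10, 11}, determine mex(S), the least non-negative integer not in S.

The values 0, 1, 2 are all present; 3 is the first non-negative integer missing from the set.

3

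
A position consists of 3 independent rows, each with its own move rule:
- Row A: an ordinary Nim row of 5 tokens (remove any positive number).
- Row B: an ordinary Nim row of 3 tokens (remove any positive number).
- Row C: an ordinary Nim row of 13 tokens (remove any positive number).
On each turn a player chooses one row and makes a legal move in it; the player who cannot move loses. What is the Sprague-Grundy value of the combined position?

11

Row A is a plain Nim row of size 5, so its Grundy value is 5.
Row B is a plain Nim row of size 3, so its Grundy value is 3.
Row C is a plain Nim row of size 13, so its Grundy value is 13.
By the Sprague-Grundy theorem, the Grundy value of a sum of independent games is the XOR of the component values.
Combined value = 5 ⊕ 3 ⊕ 13 = 11.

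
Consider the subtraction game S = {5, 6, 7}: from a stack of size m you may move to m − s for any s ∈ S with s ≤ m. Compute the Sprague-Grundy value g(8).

1

Compute g(0), g(1), … for moves {5, 6, 7}:
k:     0  1  2  3  4  5  6  7  8
g(k):  0  0  0  0  0  1  1  1  1
So g(8) = 1.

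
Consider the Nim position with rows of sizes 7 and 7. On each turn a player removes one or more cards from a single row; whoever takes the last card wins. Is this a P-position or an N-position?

P-position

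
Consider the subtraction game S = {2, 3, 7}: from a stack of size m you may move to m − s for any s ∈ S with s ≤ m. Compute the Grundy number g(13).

1

Build the Grundy sequence with g(k) = mex{g(k−s) : s ∈ {2, 3, 7}, s ≤ k}:
k:     0  1  2  3  4  5  6  7  8  9 10 11 12 13
g(k):  0  0  1  1  2  0  0  1  1  2  0  0  1  1
So g(13) = 1.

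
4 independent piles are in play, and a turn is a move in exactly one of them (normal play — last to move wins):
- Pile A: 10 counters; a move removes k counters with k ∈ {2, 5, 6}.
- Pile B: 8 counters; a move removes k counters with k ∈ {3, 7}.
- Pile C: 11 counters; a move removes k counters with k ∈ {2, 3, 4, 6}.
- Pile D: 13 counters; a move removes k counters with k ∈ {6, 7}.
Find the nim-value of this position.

Grundy values for pile A (subtraction set {2, 5, 6}):
g(0) = mex{} = 0
g(1) = mex{} = 0
g(2) = mex{0} = 1
g(3) = mex{0} = 1
g(4) = mex{1} = 0
g(5) = mex{0,1} = 2
g(6) = mex{0} = 1
g(7) = mex{0,1,2} = 3
g(8) = mex{1} = 0
g(9) = mex{0,1,3} = 2
g(10) = mex{0,2} = 1
So g(10) = 1.
Grundy values for pile B (subtraction set {3, 7}):
g(0) = mex{} = 0
g(1) = mex{} = 0
g(2) = mex{} = 0
g(3) = mex{0} = 1
g(4) = mex{0} = 1
g(5) = mex{0} = 1
g(6) = mex{1} = 0
g(7) = mex{0,1} = 2
g(8) = mex{0,1} = 2
So g(8) = 2.
For pile C, compute g(0), g(1), … with moves {2, 3, 4, 6}:
g(0) = mex{} = 0
g(1) = mex{} = 0
g(2) = mex{0} = 1
g(3) = mex{0} = 1
g(4) = mex{0,1} = 2
g(5) = mex{0,1} = 2
g(6) = mex{0,1,2} = 3
g(7) = mex{0,1,2} = 3
g(8) = mex{1,2,3} = 0
g(9) = mex{1,2,3} = 0
g(10) = mex{0,2,3} = 1
g(11) = mex{0,2,3} = 1
So g(11) = 1.
Build the Grundy sequence for pile D with g(k) = mex{g(k−s) : s ∈ {6, 7}, s ≤ k}:
g(0) = mex{} = 0
g(1) = mex{} = 0
g(2) = mex{} = 0
g(3) = mex{} = 0
g(4) = mex{} = 0
g(5) = mex{} = 0
g(6) = mex{0} = 1
g(7) = mex{0} = 1
g(8) = mex{0} = 1
g(9) = mex{0} = 1
g(10) = mex{0} = 1
g(11) = mex{0} = 1
g(12) = mex{0,1} = 2
g(13) = mex{1} = 0
So g(13) = 0.
The value of a disjunctive sum is the nim-sum of the parts.
Combined value = 1 XOR 2 XOR 1 XOR 0 = 2.

2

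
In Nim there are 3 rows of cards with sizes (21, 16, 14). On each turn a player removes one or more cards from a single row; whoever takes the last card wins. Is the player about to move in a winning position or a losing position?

Nim-sum: 21 ^ 16 ^ 14 = 11.
The nim-sum is 11 ≠ 0, so this is an N-position: the player to move can win.

Winning position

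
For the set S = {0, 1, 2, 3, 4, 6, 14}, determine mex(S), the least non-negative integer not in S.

The values 0, 1, 2, 3, 4 are all present; 5 is the first non-negative integer missing from the set.

5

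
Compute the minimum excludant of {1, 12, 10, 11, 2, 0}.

3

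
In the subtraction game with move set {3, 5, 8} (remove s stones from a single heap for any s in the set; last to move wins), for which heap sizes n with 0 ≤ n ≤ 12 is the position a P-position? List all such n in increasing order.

0, 1, 2, 11, 12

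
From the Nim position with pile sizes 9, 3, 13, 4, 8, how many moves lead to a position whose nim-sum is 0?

3

Nim-sum: 9 ^ 3 ^ 13 ^ 4 ^ 8 = 11.
The overall nim-sum is X = 11. A pile of size p has a winning move iff p XOR X < p (reduce it to p XOR X).
  9: 9 XOR 11 = 2 < 9 — winning move (to 2).
  3: 3 XOR 11 = 8 ≥ 3 — no move.
  13: 13 XOR 11 = 6 < 13 — winning move (to 6).
  4: 4 XOR 11 = 15 ≥ 4 — no move.
  8: 8 XOR 11 = 3 < 8 — winning move (to 3).
That gives 3 winning moves.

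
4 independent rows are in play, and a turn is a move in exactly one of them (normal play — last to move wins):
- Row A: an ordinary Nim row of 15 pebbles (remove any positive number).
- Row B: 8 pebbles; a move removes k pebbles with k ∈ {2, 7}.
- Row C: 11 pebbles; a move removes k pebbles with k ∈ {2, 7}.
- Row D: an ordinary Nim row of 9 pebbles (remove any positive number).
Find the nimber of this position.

5

Row A is a plain Nim row of size 15, so its Grundy value is 15.
For row B, compute g(0), g(1), … with moves {2, 7}:
k:     0  1  2  3  4  5  6  7  8
g(k):  0  0  1  1  0  0  1  1  2
So g(8) = 2.
For row C, compute g(0), g(1), … with moves {2, 7}:
g(0) = mex{} = 0
g(1) = mex{} = 0
g(2) = mex{0} = 1
g(3) = mex{0} = 1
g(4) = mex{1} = 0
g(5) = mex{1} = 0
g(6) = mex{0} = 1
g(7) = mex{0} = 1
g(8) = mex{0,1} = 2
g(9) = mex{1} = 0
g(10) = mex{1,2} = 0
g(11) = mex{0} = 1
So g(11) = 1.
Row D is a plain Nim row of size 9, so its Grundy value is 9.
By the Sprague-Grundy theorem, the Grundy value of a sum of independent games is the XOR of the component values.
Combined value = 15 XOR 2 XOR 1 XOR 9 = 5.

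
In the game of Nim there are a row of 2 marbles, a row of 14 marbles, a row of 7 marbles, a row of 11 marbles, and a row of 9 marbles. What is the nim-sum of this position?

9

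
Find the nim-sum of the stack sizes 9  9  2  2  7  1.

In binary:
  1001  (9)
  1001  (9)
  0010  (2)
  0010  (2)
  0111  (7)
  0001  (1)
  ----
  0110  (6)

6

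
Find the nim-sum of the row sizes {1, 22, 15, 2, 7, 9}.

Compute the nim-sum pairwise:
1 ⊕ 22 = 23
23 ⊕ 15 = 24
24 ⊕ 2 = 26
26 ⊕ 7 = 29
29 ⊕ 9 = 20

20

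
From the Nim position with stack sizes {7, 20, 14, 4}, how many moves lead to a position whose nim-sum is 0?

Bitwise XOR of the heap sizes:
  00111  (7)
  10100  (20)
  01110  (14)
  00100  (4)
  -----
  11001  (25)
The overall nim-sum is X = 25. A stack of size p has a winning move iff p XOR X < p (reduce it to p XOR X).
  7: 7 XOR 25 = 30 ≥ 7 — no move.
  20: 20 XOR 25 = 13 < 20 — winning move (to 13).
  14: 14 XOR 25 = 23 ≥ 14 — no move.
  4: 4 XOR 25 = 29 ≥ 4 — no move.
That gives 1 winning move.

1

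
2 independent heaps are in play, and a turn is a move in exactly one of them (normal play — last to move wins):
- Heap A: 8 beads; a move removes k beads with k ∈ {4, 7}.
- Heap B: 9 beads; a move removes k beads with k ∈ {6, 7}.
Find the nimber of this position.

Grundy values for heap A (subtraction set {4, 7}):
k:     0  1  2  3  4  5  6  7  8
g(k):  0  0  0  0  1  1  1  1  2
So g(8) = 2.
For heap B, compute g(0), g(1), … with moves {6, 7}:
g(0) = mex{} = 0
g(1) = mex{} = 0
g(2) = mex{} = 0
g(3) = mex{} = 0
g(4) = mex{} = 0
g(5) = mex{} = 0
g(6) = mex{0} = 1
g(7) = mex{0} = 1
g(8) = mex{0} = 1
g(9) = mex{0} = 1
So g(9) = 1.
The value of a disjunctive sum is the nim-sum of the parts.
Combined value = 2 ⊕ 1 = 3.

3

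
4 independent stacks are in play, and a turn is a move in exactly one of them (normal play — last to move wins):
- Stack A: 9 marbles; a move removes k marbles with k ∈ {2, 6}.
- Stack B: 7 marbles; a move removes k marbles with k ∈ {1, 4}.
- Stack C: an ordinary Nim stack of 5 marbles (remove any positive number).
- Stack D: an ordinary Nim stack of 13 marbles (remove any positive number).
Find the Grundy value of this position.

Grundy values for stack A (subtraction set {2, 6}):
g(0) = mex{} = 0
g(1) = mex{} = 0
g(2) = mex{0} = 1
g(3) = mex{0} = 1
g(4) = mex{1} = 0
g(5) = mex{1} = 0
g(6) = mex{0} = 1
g(7) = mex{0} = 1
g(8) = mex{1} = 0
g(9) = mex{1} = 0
So g(9) = 0.
For stack B, compute g(0), g(1), … with moves {1, 4}:
g(0) = mex{} = 0
g(1) = mex{0} = 1
g(2) = mex{1} = 0
g(3) = mex{0} = 1
g(4) = mex{0,1} = 2
g(5) = mex{1,2} = 0
g(6) = mex{0} = 1
g(7) = mex{1} = 0
So g(7) = 0.
Stack C is a plain Nim stack of size 5, so its Grundy value is 5.
Stack D is a plain Nim stack of size 13, so its Grundy value is 13.
The value of a disjunctive sum is the nim-sum of the parts.
Combined value = 0 ⊕ 0 ⊕ 5 ⊕ 13 = 8.

8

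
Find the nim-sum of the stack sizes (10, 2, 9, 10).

11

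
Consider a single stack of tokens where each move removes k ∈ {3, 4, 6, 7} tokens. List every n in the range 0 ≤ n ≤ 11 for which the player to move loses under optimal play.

Compute g(0), g(1), … for moves {3, 4, 6, 7}:
k:     0  1  2  3  4  5  6  7  8  9 10 11
g(k):  0  0  0  1  1  1  2  2  2  3  0  0
The P-positions (g = 0) in 0..11 are 0, 1, 2, 10, 11.

0, 1, 2, 10, 11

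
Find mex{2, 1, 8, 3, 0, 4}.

5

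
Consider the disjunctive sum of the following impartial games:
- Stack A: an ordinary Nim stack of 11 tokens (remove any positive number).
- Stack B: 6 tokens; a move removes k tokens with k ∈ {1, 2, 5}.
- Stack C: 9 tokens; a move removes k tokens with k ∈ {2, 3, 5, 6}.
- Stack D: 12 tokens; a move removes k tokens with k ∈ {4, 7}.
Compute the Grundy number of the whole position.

11

Stack A is a plain Nim stack of size 11, so its Grundy value is 11.
For stack B, compute g(0), g(1), … with moves {1, 2, 5}:
g(0) = mex{} = 0
g(1) = mex{0} = 1
g(2) = mex{0,1} = 2
g(3) = mex{1,2} = 0
g(4) = mex{0,2} = 1
g(5) = mex{0,1} = 2
g(6) = mex{1,2} = 0
So g(6) = 0.
Grundy values for stack C (subtraction set {2, 3, 5, 6}):
g(0) = mex{} = 0
g(1) = mex{} = 0
g(2) = mex{0} = 1
g(3) = mex{0} = 1
g(4) = mex{0,1} = 2
g(5) = mex{0,1} = 2
g(6) = mex{0,1,2} = 3
g(7) = mex{0,1,2} = 3
g(8) = mex{1,2,3} = 0
g(9) = mex{1,2,3} = 0
So g(9) = 0.
Build the Grundy sequence for stack D with g(k) = mex{g(k−s) : s ∈ {4, 7}, s ≤ k}:
g(0) = mex{} = 0
g(1) = mex{} = 0
g(2) = mex{} = 0
g(3) = mex{} = 0
g(4) = mex{0} = 1
g(5) = mex{0} = 1
g(6) = mex{0} = 1
g(7) = mex{0} = 1
g(8) = mex{0,1} = 2
g(9) = mex{0,1} = 2
g(10) = mex{0,1} = 2
g(11) = mex{1} = 0
g(12) = mex{1,2} = 0
So g(12) = 0.
By the Sprague-Grundy theorem, the Grundy value of a sum of independent games is the XOR of the component values.
Combined value = 11 XOR 0 XOR 0 XOR 0 = 11.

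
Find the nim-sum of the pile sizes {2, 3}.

1

Compute the nim-sum pairwise:
2 XOR 3 = 1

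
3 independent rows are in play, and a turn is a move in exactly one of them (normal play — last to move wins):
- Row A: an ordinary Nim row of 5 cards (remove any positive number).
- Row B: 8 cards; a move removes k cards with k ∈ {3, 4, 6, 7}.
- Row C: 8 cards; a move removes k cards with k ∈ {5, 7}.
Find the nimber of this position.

6

Row A is a plain Nim row of size 5, so its Grundy value is 5.
For row B, compute g(0), g(1), … with moves {3, 4, 6, 7}:
k:     0  1  2  3  4  5  6  7  8
g(k):  0  0  0  1  1  1  2  2  2
So g(8) = 2.
Build the Grundy sequence for row C with g(k) = mex{g(k−s) : s ∈ {5, 7}, s ≤ k}:
g(0) = mex{} = 0
g(1) = mex{} = 0
g(2) = mex{} = 0
g(3) = mex{} = 0
g(4) = mex{} = 0
g(5) = mex{0} = 1
g(6) = mex{0} = 1
g(7) = mex{0} = 1
g(8) = mex{0} = 1
So g(8) = 1.
The value of a disjunctive sum is the nim-sum of the parts.
Combined value = 5 ⊕ 2 ⊕ 1 = 6.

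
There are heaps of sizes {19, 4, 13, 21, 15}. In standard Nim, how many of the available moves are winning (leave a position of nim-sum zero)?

0

In binary:
  10011  (19)
  00100  (4)
  01101  (13)
  10101  (21)
  01111  (15)
  -----
  00000  (0)
The nim-sum is already 0, so every move leaves a nonzero nim-sum — there are no winning moves.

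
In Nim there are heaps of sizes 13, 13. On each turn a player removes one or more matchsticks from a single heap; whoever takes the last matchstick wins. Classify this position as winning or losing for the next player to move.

Losing position

Nim-sum: 13 ⊕ 13 = 0.
The nim-sum is 0, so this is a P-position: the player to move is in a losing position under optimal play.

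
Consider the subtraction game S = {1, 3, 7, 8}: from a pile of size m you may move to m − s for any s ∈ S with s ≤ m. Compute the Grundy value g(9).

3

Grundy values for subtraction set {1, 3, 7, 8}:
k:     0  1  2  3  4  5  6  7  8  9
g(k):  0  1  0  1  0  1  0  1  2  3
So g(9) = 3.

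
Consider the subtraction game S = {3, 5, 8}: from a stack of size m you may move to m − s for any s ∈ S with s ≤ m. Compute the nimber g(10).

Build the Grundy sequence with g(k) = mex{g(k−s) : s ∈ {3, 5, 8}, s ≤ k}:
g(0) = mex{} = 0
g(1) = mex{} = 0
g(2) = mex{} = 0
g(3) = mex{0} = 1
g(4) = mex{0} = 1
g(5) = mex{0} = 1
g(6) = mex{0,1} = 2
g(7) = mex{0,1} = 2
g(8) = mex{0,1} = 2
g(9) = mex{0,1,2} = 3
g(10) = mex{0,1,2} = 3
So g(10) = 3.

3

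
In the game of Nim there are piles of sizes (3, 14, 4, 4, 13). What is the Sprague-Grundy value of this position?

0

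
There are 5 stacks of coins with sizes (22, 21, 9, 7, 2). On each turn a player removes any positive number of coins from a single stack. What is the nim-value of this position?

15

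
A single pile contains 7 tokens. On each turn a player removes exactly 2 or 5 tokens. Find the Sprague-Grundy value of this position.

Grundy values for subtraction set {2, 5}:
g(0) = mex{} = 0
g(1) = mex{} = 0
g(2) = mex{0} = 1
g(3) = mex{0} = 1
g(4) = mex{1} = 0
g(5) = mex{0,1} = 2
g(6) = mex{0} = 1
g(7) = mex{1,2} = 0
So g(7) = 0.

0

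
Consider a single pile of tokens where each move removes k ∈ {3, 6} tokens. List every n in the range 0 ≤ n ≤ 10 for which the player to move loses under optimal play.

Build the Grundy sequence with g(k) = mex{g(k−s) : s ∈ {3, 6}, s ≤ k}:
k:     0  1  2  3  4  5  6  7  8  9 10
g(k):  0  0  0  1  1  1  2  2  2  0  0
The P-positions (g = 0) in 0..10 are 0, 1, 2, 9, 10.

0, 1, 2, 9, 10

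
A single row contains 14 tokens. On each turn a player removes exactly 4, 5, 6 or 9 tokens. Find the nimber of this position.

0

Build the Grundy sequence with g(k) = mex{g(k−s) : s ∈ {4, 5, 6, 9}, s ≤ k}:
g(0) = mex{} = 0
g(1) = mex{} = 0
g(2) = mex{} = 0
g(3) = mex{} = 0
g(4) = mex{0} = 1
g(5) = mex{0} = 1
g(6) = mex{0} = 1
g(7) = mex{0} = 1
g(8) = mex{0,1} = 2
g(9) = mex{0,1} = 2
g(10) = mex{0,1} = 2
g(11) = mex{0,1} = 2
g(12) = mex{0,1,2} = 3
g(13) = mex{1,2} = 0
g(14) = mex{1,2} = 0
So g(14) = 0.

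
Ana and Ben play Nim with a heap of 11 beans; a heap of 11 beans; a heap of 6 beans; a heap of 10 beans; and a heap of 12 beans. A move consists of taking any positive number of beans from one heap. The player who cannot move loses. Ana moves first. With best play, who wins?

Ben wins

Compute the nim-sum pairwise:
11 ⊕ 11 = 0
0 ⊕ 6 = 6
6 ⊕ 10 = 12
12 ⊕ 12 = 0
The nim-sum is 0, so this is a P-position: the player to move is in a losing position under optimal play; Ana is about to move from it and so loses — Ben wins.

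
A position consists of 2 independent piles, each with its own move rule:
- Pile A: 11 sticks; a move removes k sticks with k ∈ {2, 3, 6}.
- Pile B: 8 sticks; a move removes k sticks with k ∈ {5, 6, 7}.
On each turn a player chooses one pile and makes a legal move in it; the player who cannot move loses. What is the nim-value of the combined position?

0

For pile A, compute g(0), g(1), … with moves {2, 3, 6}:
k:     0  1  2  3  4  5  6  7  8  9 10 11
g(k):  0  0  1  1  2  0  3  1  2  0  0  1
So g(11) = 1.
For pile B, compute g(0), g(1), … with moves {5, 6, 7}:
g(0) = mex{} = 0
g(1) = mex{} = 0
g(2) = mex{} = 0
g(3) = mex{} = 0
g(4) = mex{} = 0
g(5) = mex{0} = 1
g(6) = mex{0} = 1
g(7) = mex{0} = 1
g(8) = mex{0} = 1
So g(8) = 1.
The value of a disjunctive sum is the nim-sum of the parts.
Combined value = 1 ⊕ 1 = 0.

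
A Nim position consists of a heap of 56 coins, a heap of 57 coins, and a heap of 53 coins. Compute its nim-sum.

Compute the nim-sum pairwise:
56 XOR 57 = 1
1 XOR 53 = 52

52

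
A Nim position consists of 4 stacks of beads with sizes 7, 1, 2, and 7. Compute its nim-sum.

3

Nim-sum: 7 ⊕ 1 ⊕ 2 ⊕ 7 = 3.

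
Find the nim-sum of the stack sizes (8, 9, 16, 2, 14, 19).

14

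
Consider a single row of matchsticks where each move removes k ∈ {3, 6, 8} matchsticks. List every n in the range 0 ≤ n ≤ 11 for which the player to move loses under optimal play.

0, 1, 2, 11

Compute g(0), g(1), … for moves {3, 6, 8}:
g(0) = mex{} = 0
g(1) = mex{} = 0
g(2) = mex{} = 0
g(3) = mex{0} = 1
g(4) = mex{0} = 1
g(5) = mex{0} = 1
g(6) = mex{0,1} = 2
g(7) = mex{0,1} = 2
g(8) = mex{0,1} = 2
g(9) = mex{0,1,2} = 3
g(10) = mex{0,1,2} = 3
g(11) = mex{1,2} = 0
The P-positions (g = 0) in 0..11 are 0, 1, 2, 11.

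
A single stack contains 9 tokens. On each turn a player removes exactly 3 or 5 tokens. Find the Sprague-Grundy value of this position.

0

Compute g(0), g(1), … for moves {3, 5}:
k:     0  1  2  3  4  5  6  7  8  9
g(k):  0  0  0  1  1  1  2  2  0  0
So g(9) = 0.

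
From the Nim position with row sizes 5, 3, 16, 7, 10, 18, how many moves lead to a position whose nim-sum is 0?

1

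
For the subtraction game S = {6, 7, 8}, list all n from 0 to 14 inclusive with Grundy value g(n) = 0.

Compute g(0), g(1), … for moves {6, 7, 8}:
g(0) = mex{} = 0
g(1) = mex{} = 0
g(2) = mex{} = 0
g(3) = mex{} = 0
g(4) = mex{} = 0
g(5) = mex{} = 0
g(6) = mex{0} = 1
g(7) = mex{0} = 1
g(8) = mex{0} = 1
g(9) = mex{0} = 1
g(10) = mex{0} = 1
g(11) = mex{0} = 1
g(12) = mex{0,1} = 2
g(13) = mex{0,1} = 2
g(14) = mex{1} = 0
The P-positions (g = 0) in 0..14 are 0, 1, 2, 3, 4, 5, 14.

0, 1, 2, 3, 4, 5, 14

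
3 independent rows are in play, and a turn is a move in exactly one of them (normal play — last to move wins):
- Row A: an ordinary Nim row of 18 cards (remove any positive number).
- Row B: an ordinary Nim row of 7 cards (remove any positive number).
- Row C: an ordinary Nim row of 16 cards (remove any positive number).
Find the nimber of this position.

5

Row A is a plain Nim row of size 18, so its Grundy value is 18.
Row B is a plain Nim row of size 7, so its Grundy value is 7.
Row C is a plain Nim row of size 16, so its Grundy value is 16.
By the Sprague-Grundy theorem, the Grundy value of a sum of independent games is the XOR of the component values.
Combined value = 18 XOR 7 XOR 16 = 5.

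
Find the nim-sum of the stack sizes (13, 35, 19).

61

Nim-sum: 13 XOR 35 XOR 19 = 61.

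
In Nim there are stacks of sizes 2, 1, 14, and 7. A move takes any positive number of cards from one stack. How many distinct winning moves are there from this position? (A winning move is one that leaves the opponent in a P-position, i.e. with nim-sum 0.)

1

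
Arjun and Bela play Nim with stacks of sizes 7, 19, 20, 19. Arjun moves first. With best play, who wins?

Arjun wins

Compute the nim-sum pairwise:
7 ^ 19 = 20
20 ^ 20 = 0
0 ^ 19 = 19
The nim-sum is 19 ≠ 0, so this is an N-position: the player to move can win; Arjun has a winning move.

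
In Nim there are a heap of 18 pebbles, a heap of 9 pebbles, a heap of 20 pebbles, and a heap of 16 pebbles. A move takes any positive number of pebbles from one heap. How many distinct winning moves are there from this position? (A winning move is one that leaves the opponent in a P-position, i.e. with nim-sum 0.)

3

Compute the nim-sum pairwise:
18 XOR 9 = 27
27 XOR 20 = 15
15 XOR 16 = 31
The overall nim-sum is X = 31. A heap of size p has a winning move iff p XOR X < p (reduce it to p XOR X).
  18: 18 XOR 31 = 13 < 18 — winning move (to 13).
  9: 9 XOR 31 = 22 ≥ 9 — no move.
  20: 20 XOR 31 = 11 < 20 — winning move (to 11).
  16: 16 XOR 31 = 15 < 16 — winning move (to 15).
That gives 3 winning moves.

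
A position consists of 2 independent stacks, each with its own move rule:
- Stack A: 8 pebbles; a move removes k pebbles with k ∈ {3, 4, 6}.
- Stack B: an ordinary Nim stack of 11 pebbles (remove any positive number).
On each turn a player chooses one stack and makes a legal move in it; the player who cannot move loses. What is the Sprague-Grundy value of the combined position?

9

Grundy values for stack A (subtraction set {3, 4, 6}):
k:     0  1  2  3  4  5  6  7  8
g(k):  0  0  0  1  1  1  2  2  2
So g(8) = 2.
Stack B is a plain Nim stack of size 11, so its Grundy value is 11.
By the Sprague-Grundy theorem, the Grundy value of a sum of independent games is the XOR of the component values.
Combined value = 2 ⊕ 11 = 9.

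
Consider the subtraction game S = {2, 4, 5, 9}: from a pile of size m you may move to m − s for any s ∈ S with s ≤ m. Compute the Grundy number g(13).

3

Grundy values for subtraction set {2, 4, 5, 9}:
g(0) = mex{} = 0
g(1) = mex{} = 0
g(2) = mex{0} = 1
g(3) = mex{0} = 1
g(4) = mex{0,1} = 2
g(5) = mex{0,1} = 2
g(6) = mex{0,1,2} = 3
g(7) = mex{1,2} = 0
g(8) = mex{1,2,3} = 0
g(9) = mex{0,2} = 1
g(10) = mex{0,2,3} = 1
g(11) = mex{0,1,3} = 2
g(12) = mex{0,1} = 2
g(13) = mex{0,1,2} = 3
So g(13) = 3.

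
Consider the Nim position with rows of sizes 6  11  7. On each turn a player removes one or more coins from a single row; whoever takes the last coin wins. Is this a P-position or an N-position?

N-position

Compute the nim-sum pairwise:
6 XOR 11 = 13
13 XOR 7 = 10
The nim-sum is 10 ≠ 0, so this is an N-position: the player to move can win.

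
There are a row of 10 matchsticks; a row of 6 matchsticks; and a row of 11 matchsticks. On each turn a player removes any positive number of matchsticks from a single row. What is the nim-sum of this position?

7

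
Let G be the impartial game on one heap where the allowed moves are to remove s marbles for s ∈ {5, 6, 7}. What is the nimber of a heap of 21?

Build the Grundy sequence with g(k) = mex{g(k−s) : s ∈ {5, 6, 7}, s ≤ k}:
k:     0  1  2  3  4  5  6  7  8  9 10 11 12 13 14 15 16 17 18 19 20 21
g(k):  0  0  0  0  0  1  1  1  1  1  2  2  0  0  0  0  0  1  1  1  1  1
So g(21) = 1.

1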